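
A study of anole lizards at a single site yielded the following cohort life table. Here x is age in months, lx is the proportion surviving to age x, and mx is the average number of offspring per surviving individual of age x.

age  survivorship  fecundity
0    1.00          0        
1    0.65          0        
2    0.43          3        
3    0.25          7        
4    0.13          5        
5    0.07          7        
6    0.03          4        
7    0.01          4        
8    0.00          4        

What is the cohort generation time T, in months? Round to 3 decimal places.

3.198

lx·mx: 0, 0, 1.29, 1.75, 0.65, 0.49, 0.12, 0.04, 0 → R0 = 4.34
x·lx·mx: 0, 0, 2.58, 5.25, 2.6, 2.45, 0.72, 0.28, 0 → Σ = 13.88
T = 13.88 / 4.34 = 3.198157… → 3.198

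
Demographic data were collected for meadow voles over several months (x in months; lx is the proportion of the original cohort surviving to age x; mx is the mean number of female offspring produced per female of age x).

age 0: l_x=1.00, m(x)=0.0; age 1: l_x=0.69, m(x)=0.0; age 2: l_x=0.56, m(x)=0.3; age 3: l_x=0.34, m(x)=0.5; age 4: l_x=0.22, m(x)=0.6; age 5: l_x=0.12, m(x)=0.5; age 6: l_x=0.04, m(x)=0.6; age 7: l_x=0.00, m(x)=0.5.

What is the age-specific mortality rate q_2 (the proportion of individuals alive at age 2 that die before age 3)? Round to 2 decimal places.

q_2 = (l_2 − l_3) / l_2 = (0.56 − 0.34) / 0.56
     = 0.22 / 0.56 = 0.392857… → 0.39

0.39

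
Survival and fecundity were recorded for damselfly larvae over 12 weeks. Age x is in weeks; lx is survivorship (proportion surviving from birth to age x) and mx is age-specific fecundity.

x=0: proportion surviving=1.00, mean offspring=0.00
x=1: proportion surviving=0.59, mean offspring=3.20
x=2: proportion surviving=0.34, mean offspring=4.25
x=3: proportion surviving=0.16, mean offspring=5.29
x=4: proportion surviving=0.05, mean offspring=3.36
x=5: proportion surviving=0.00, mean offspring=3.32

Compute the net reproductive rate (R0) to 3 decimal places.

lx·mx by age: 0, 1.888, 1.445, 0.8464, 0.168, 0
R0 = Σ lx·mx = 4.3474 → 4.347

4.347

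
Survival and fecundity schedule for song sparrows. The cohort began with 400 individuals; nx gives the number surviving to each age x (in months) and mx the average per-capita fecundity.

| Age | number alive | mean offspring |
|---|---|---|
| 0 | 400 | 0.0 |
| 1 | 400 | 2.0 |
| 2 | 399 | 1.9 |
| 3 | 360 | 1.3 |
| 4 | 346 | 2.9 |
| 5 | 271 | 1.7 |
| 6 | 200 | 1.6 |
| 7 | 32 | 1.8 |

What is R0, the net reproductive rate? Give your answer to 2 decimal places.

9.67

lx = nx/n0 = nx/400: 1, 1, 0.9975, 0.9, 0.865, 0.6775, 0.5, 0.08
lx·mx by age: 0, 2, 1.89525, 1.17, 2.5085, 1.15175, 0.8, 0.144
R0 = Σ lx·mx = 9.6695 → 9.67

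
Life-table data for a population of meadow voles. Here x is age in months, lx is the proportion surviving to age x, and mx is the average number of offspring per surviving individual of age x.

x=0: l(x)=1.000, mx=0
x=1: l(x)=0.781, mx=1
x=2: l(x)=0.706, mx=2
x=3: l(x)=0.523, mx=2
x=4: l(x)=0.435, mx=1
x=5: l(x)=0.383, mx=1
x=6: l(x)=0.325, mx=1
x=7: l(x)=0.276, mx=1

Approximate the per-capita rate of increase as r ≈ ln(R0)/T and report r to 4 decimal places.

R0 = Σ lx·mx = 0 + 0.781 + 1.412 + 1.046 + 0.435 + 0.383 + 0.325 + 0.276 = 4.658
Σ x·lx·mx = 14.28; T = 14.28/4.658 = 3.06569…
r ≈ ln(R0)/T = ln(4.658)/3.06569… = 0.501872… → 0.5019

0.5019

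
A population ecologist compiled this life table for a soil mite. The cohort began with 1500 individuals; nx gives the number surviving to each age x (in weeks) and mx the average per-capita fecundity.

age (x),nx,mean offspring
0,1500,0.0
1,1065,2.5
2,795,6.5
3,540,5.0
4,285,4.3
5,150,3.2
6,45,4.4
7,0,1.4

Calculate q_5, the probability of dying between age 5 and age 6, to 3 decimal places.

0.700

lx = nx/n0 = nx/1500: 1, 0.71, 0.53, 0.36, 0.19, 0.1, 0.03, 0
q_5 = (l_5 − l_6) / l_5 = (0.1 − 0.03) / 0.1
     = 0.07 / 0.1 = 0.7 → 0.700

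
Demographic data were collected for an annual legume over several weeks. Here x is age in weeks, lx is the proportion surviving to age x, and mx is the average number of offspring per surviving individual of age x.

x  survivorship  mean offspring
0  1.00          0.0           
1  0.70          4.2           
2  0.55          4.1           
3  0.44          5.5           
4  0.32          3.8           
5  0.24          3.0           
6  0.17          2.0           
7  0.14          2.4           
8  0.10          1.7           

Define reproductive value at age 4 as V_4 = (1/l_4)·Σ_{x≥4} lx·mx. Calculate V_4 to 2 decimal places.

8.69

lx·mx for x ≥ 4: 1.216, 0.72, 0.34, 0.336, 0.17 → sum = 2.782
V_4 = 2.782 / l_4 = 2.782 / 0.32 = 8.69375 → 8.69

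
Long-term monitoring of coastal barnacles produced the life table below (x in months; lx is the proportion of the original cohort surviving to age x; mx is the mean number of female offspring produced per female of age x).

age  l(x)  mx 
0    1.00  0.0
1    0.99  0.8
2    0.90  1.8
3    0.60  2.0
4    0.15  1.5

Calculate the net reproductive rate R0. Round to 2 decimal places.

lx·mx by age: 0, 0.792, 1.62, 1.2, 0.225
R0 = Σ lx·mx = 3.837 → 3.84

3.84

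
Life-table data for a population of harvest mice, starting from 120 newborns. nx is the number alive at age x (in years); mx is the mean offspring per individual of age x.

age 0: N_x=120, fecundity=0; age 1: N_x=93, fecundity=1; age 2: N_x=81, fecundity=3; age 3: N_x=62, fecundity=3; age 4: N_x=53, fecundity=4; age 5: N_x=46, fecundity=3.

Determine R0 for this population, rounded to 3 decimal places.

lx = nx/n0 = nx/120: 1, 0.775, 0.675, 0.51667…, 0.44167…, 0.38333…
lx·mx by age: 0, 0.775, 2.025, 1.55…, 1.766667…, 1.15…
R0 = Σ lx·mx = 7.266667… → 7.267

7.267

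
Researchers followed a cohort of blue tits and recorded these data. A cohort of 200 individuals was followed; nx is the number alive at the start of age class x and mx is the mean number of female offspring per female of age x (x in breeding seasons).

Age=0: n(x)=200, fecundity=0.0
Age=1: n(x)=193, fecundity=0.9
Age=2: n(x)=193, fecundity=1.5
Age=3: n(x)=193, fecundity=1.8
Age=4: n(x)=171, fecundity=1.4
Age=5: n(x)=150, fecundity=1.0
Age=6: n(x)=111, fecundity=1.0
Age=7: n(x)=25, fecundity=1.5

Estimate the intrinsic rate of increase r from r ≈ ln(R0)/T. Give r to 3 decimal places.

lx = nx/n0 = nx/200: 1, 0.965, 0.965, 0.965, 0.855, 0.75, 0.555, 0.125
R0 = Σ lx·mx = 0 + 0.8685 + 1.4475 + 1.737 + 1.197 + 0.75 + 0.555 + 0.1875 = 6.7425
Σ x·lx·mx = 22.155; T = 22.155/6.7425 = 3.28587…
r ≈ ln(R0)/T = ln(6.7425)/3.28587… = 0.5808… → 0.581

0.581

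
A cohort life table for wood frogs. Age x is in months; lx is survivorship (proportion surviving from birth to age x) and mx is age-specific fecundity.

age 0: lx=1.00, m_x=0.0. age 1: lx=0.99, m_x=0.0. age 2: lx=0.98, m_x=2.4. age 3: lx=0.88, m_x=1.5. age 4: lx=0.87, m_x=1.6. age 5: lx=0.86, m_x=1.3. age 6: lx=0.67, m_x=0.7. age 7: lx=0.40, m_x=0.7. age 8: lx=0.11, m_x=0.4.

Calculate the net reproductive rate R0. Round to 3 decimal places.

lx·mx by age: 0, 0, 2.352, 1.32, 1.392, 1.118, 0.469, 0.28, 0.044
R0 = Σ lx·mx = 6.975 → 6.975

6.975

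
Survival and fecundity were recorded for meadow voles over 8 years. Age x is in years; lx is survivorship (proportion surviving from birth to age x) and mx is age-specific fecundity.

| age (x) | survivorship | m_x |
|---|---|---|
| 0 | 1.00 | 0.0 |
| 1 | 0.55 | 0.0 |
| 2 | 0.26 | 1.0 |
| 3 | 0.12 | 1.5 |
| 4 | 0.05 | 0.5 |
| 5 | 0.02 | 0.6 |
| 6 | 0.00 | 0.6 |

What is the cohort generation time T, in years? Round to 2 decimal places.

2.56

lx·mx: 0, 0, 0.26, 0.18, 0.025, 0.012, 0 → R0 = 0.477
x·lx·mx: 0, 0, 0.52, 0.54, 0.1, 0.06, 0 → Σ = 1.22
T = 1.22 / 0.477 = 2.557652… → 2.56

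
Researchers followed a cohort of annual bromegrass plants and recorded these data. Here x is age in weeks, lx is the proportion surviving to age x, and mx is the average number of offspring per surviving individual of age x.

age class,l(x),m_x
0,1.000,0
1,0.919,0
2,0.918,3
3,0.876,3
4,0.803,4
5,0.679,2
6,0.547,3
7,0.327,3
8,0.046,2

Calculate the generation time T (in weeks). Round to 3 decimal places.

lx·mx: 0, 0, 2.754, 2.628, 3.212, 1.358, 1.641, 0.981, 0.092 → R0 = 12.666
x·lx·mx: 0, 0, 5.508, 7.884, 12.848, 6.79, 9.846, 6.867, 0.736 → Σ = 50.479
T = 50.479 / 12.666 = 3.985394… → 3.985

3.985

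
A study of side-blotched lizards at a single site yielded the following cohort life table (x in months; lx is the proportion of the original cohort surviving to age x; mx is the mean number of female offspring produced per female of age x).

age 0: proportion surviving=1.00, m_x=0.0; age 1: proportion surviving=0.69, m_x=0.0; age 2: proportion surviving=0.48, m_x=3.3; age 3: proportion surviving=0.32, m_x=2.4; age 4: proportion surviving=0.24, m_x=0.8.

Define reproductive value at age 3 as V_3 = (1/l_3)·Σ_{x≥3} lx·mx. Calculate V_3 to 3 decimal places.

lx·mx for x ≥ 3: 0.768, 0.192 → sum = 0.96
V_3 = 0.96 / l_3 = 0.96 / 0.32 = 3 → 3.000

3.000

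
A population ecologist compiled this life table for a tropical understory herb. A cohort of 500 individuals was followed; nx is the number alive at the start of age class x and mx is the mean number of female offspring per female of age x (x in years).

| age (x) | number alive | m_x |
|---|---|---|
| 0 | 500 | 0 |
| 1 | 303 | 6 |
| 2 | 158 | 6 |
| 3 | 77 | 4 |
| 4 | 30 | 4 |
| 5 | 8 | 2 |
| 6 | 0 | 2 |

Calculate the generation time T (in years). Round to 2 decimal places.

lx = nx/n0 = nx/500: 1, 0.606, 0.316, 0.154, 0.06, 0.016, 0
lx·mx: 0, 3.636, 1.896, 0.616, 0.24, 0.032, 0 → R0 = 6.42
x·lx·mx: 0, 3.636, 3.792, 1.848, 0.96, 0.16, 0 → Σ = 10.396
T = 10.396 / 6.42 = 1.619315… → 1.62

1.62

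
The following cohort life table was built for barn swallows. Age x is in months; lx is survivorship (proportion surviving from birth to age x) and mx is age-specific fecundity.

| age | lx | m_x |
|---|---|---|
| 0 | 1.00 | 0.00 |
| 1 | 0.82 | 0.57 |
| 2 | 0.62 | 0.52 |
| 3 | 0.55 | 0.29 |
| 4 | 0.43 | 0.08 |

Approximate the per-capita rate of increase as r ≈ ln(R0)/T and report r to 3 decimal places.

R0 = Σ lx·mx = 0 + 0.4674 + 0.3224 + 0.1595 + 0.0344 = 0.9837
Σ x·lx·mx = 1.7283; T = 1.7283/0.9837 = 1.75694…
r ≈ ln(R0)/T = ln(0.9837)/1.75694… = -0.00935… → -0.009

-0.009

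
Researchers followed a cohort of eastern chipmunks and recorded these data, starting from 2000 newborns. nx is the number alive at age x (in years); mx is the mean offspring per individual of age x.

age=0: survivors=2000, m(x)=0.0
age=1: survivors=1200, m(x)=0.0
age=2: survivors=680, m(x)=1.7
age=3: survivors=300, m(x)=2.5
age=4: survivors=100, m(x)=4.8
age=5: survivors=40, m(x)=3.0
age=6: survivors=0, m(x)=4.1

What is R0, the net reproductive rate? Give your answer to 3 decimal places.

1.253

lx = nx/n0 = nx/2000: 1, 0.6, 0.34, 0.15, 0.05, 0.02, 0
lx·mx by age: 0, 0, 0.578, 0.375, 0.24, 0.06, 0
R0 = Σ lx·mx = 1.253 → 1.253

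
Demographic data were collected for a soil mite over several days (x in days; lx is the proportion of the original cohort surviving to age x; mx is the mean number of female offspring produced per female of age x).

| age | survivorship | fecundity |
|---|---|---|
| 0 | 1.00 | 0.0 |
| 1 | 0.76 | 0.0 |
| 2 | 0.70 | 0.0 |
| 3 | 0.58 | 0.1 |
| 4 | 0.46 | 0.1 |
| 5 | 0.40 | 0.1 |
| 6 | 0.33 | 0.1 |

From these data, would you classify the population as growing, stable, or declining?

declining

R0 = Σ lx·mx = 0 + 0 + 0 + 0.058 + 0.046 + 0.04 + 0.033 = 0.177
R0 < 1, so the population is declining.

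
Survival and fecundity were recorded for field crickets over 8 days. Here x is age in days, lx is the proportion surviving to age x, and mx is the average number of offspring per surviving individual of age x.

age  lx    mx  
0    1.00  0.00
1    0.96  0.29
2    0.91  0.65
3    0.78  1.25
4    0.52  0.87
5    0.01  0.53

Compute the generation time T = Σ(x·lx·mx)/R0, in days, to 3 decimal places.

lx·mx: 0, 0.2784, 0.5915, 0.975, 0.4524, 0.0053 → R0 = 2.3026
x·lx·mx: 0, 0.2784, 1.183, 2.925, 1.8096, 0.0265 → Σ = 6.2225
T = 6.2225 / 2.3026 = 2.70238… → 2.702

2.702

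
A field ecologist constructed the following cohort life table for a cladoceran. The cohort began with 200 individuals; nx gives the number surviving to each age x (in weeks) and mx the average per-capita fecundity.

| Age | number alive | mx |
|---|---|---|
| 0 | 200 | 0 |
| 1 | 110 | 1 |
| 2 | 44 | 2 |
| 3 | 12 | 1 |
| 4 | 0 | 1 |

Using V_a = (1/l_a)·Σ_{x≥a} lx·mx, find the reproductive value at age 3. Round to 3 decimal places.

lx = nx/n0 = nx/200: 1, 0.55, 0.22, 0.06, 0
lx·mx for x ≥ 3: 0.06, 0 → sum = 0.06
V_3 = 0.06 / l_3 = 0.06 / 0.06 = 1 → 1.000

1.000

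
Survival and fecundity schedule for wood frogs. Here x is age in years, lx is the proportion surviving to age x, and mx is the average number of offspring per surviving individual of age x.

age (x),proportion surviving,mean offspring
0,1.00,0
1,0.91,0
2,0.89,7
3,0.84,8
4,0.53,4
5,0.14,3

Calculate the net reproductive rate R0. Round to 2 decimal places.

15.49

lx·mx by age: 0, 0, 6.23, 6.72, 2.12, 0.42
R0 = Σ lx·mx = 15.49 → 15.49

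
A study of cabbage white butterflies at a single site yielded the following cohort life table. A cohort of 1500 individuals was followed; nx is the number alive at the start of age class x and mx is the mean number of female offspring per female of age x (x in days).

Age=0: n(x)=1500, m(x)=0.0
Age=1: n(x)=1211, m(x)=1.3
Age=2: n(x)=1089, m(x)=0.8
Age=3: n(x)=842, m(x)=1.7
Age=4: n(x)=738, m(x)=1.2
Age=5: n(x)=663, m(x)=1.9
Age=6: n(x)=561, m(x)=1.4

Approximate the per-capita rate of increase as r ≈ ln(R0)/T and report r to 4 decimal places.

0.4646

lx = nx/n0 = nx/1500: 1, 0.80733…, 0.726, 0.56133…, 0.492, 0.442, 0.374
R0 = Σ lx·mx = 0 + 1.04953… + 0.5808 + 0.95427… + 0.5904 + 0.8398 + 0.5236 = 4.5384…
Σ x·lx·mx = 14.776133…; T = 14.776133…/4.5384… = 3.2558…
r ≈ ln(R0)/T = ln(4.5384…)/3.2558… = 0.464578… → 0.4646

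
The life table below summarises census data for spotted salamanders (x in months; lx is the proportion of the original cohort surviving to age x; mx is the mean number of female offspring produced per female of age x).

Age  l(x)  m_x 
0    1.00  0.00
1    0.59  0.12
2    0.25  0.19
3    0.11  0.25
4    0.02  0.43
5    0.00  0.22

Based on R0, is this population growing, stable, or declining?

R0 = Σ lx·mx = 0 + 0.0708 + 0.0475 + 0.0275 + 0.0086 + 0 = 0.1544
R0 < 1, so the population is declining.

declining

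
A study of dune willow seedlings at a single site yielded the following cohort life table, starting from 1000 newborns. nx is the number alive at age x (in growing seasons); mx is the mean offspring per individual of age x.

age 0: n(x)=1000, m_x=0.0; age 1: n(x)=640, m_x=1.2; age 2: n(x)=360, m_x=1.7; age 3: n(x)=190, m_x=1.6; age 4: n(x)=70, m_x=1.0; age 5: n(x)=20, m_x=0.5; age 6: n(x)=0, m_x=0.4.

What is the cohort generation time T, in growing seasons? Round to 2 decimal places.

1.83

lx = nx/n0 = nx/1000: 1, 0.64, 0.36, 0.19, 0.07, 0.02, 0
lx·mx: 0, 0.768, 0.612, 0.304, 0.07, 0.01, 0 → R0 = 1.764
x·lx·mx: 0, 0.768, 1.224, 0.912, 0.28, 0.05, 0 → Σ = 3.234
T = 3.234 / 1.764 = 1.833333… → 1.83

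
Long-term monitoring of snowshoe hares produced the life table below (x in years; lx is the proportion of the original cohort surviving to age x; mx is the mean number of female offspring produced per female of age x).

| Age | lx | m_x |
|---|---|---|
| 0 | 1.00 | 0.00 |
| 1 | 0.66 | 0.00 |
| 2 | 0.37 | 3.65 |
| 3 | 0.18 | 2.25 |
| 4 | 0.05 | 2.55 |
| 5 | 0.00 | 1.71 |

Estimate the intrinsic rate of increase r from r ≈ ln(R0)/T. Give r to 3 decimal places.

0.269

R0 = Σ lx·mx = 0 + 0 + 1.3505 + 0.405 + 0.1275 + 0 = 1.883
Σ x·lx·mx = 4.426; T = 4.426/1.883 = 2.3505…
r ≈ ln(R0)/T = ln(1.883)/2.3505… = 0.26925… → 0.269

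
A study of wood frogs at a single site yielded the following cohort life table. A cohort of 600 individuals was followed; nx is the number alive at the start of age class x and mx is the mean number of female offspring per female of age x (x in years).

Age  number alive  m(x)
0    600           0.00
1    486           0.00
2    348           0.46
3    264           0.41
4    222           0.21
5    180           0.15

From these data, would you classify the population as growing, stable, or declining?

lx = nx/n0 = nx/600: 1, 0.81, 0.58, 0.44, 0.37, 0.3
R0 = Σ lx·mx = 0 + 0 + 0.2668 + 0.1804 + 0.0777 + 0.045 = 0.5699
R0 < 1, so the population is declining.

declining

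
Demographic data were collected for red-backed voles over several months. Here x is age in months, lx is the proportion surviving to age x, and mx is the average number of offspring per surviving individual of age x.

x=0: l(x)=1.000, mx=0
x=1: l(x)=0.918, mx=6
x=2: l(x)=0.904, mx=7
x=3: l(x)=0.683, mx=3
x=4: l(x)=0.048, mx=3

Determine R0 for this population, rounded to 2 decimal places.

14.03

lx·mx by age: 0, 5.508, 6.328, 2.049, 0.144
R0 = Σ lx·mx = 14.029 → 14.03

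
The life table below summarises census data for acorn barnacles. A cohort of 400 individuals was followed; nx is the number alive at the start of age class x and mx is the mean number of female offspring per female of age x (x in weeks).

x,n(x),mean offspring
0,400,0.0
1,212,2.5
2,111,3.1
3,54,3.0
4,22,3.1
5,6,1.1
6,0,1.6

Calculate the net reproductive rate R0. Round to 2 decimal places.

2.78

lx = nx/n0 = nx/400: 1, 0.53, 0.2775, 0.135, 0.055, 0.015, 0
lx·mx by age: 0, 1.325, 0.86025, 0.405, 0.1705, 0.0165, 0
R0 = Σ lx·mx = 2.77725 → 2.78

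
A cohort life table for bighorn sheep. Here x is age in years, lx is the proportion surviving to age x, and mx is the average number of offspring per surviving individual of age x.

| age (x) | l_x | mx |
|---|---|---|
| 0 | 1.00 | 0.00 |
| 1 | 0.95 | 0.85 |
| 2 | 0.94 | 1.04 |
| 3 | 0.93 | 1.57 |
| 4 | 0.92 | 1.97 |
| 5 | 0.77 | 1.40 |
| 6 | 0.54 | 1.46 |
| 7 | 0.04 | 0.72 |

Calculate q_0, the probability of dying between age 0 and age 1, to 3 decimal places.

0.050

q_0 = (l_0 − l_1) / l_0 = (1 − 0.95) / 1
     = 0.05 / 1 = 0.05 → 0.050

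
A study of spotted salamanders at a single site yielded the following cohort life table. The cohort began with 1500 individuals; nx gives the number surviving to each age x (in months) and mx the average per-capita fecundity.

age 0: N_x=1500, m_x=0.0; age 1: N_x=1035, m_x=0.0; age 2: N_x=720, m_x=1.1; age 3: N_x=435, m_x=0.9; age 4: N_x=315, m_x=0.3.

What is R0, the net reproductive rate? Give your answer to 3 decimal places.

0.852

lx = nx/n0 = nx/1500: 1, 0.69, 0.48, 0.29, 0.21
lx·mx by age: 0, 0, 0.528, 0.261, 0.063
R0 = Σ lx·mx = 0.852 → 0.852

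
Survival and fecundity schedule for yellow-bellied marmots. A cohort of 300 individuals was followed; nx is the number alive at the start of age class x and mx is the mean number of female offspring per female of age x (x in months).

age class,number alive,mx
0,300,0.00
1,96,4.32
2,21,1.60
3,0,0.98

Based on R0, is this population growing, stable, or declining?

growing

lx = nx/n0 = nx/300: 1, 0.32, 0.07, 0
R0 = Σ lx·mx = 0 + 1.3824 + 0.112 + 0 = 1.4944
R0 > 1, so the population is growing.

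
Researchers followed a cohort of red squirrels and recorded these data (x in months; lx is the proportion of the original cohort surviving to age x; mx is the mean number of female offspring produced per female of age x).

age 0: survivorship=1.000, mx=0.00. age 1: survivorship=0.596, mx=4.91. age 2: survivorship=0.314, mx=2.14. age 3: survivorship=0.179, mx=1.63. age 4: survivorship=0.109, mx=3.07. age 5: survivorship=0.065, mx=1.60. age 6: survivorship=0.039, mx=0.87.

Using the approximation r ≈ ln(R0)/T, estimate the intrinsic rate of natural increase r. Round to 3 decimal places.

R0 = Σ lx·mx = 0 + 2.92636 + 0.67196 + 0.29177 + 0.33463 + 0.104 + 0.03393 = 4.36265
Σ x·lx·mx = 7.20769; T = 7.20769/4.36265 = 1.65214…
r ≈ ln(R0)/T = ln(4.36265)/1.65214… = 0.89162… → 0.892

0.892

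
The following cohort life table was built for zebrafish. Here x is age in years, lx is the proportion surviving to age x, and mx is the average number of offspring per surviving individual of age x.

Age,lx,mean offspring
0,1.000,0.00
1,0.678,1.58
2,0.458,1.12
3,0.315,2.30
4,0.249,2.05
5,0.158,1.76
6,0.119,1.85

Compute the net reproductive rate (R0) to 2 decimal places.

3.32

lx·mx by age: 0, 1.07124, 0.51296, 0.7245, 0.51045, 0.27808, 0.22015
R0 = Σ lx·mx = 3.31738 → 3.32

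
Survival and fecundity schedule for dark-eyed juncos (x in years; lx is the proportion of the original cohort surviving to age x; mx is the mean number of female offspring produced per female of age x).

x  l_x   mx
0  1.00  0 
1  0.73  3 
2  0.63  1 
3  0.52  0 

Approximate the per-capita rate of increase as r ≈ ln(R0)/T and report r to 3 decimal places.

0.847

R0 = Σ lx·mx = 0 + 2.19 + 0.63 + 0 = 2.82
Σ x·lx·mx = 3.45; T = 3.45/2.82 = 1.2234…
r ≈ ln(R0)/T = ln(2.82)/1.2234… = 0.84742… → 0.847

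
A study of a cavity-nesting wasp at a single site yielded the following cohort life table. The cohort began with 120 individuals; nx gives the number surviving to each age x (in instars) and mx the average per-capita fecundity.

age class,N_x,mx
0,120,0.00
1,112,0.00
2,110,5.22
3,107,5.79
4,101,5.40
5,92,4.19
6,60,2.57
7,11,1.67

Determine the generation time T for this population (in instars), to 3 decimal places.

3.556

lx = nx/n0 = nx/120: 1, 0.93333…, 0.91667…, 0.89167…, 0.84167…, 0.76667…, 0.5, 0.09167…
lx·mx: 0, 0, 4.785…, 5.16275…, 4.545…, 3.212333…, 1.285, 0.153083… → R0 = 19.143167…
x·lx·mx: 0, 0, 9.57…, 15.48825…, 18.18…, 16.061667…, 7.71, 1.071583… → Σ = 68.0815…
T = 68.0815… / 19.143167… = 3.556439… → 3.556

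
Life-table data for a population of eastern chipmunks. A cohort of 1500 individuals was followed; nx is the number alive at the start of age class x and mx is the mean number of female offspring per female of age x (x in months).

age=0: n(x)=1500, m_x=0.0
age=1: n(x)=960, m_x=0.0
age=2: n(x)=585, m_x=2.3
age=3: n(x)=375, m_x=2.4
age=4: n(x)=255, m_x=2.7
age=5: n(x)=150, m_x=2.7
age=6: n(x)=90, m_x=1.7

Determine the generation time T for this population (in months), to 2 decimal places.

3.18

lx = nx/n0 = nx/1500: 1, 0.64, 0.39, 0.25, 0.17, 0.1, 0.06
lx·mx: 0, 0, 0.897, 0.6, 0.459, 0.27, 0.102 → R0 = 2.328
x·lx·mx: 0, 0, 1.794, 1.8, 1.836, 1.35, 0.612 → Σ = 7.392
T = 7.392 / 2.328 = 3.175258… → 3.18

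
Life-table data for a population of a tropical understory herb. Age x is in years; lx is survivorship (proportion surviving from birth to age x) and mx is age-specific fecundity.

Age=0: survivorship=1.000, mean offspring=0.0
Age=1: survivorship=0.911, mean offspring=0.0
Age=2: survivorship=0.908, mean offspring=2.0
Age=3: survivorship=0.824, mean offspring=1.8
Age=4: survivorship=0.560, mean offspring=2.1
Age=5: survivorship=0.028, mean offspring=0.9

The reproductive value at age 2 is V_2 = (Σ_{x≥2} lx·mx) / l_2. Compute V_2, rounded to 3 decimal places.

lx·mx for x ≥ 2: 1.816, 1.4832, 1.176, 0.0252 → sum = 4.5004
V_2 = 4.5004 / l_2 = 4.5004 / 0.908 = 4.956388… → 4.956

4.956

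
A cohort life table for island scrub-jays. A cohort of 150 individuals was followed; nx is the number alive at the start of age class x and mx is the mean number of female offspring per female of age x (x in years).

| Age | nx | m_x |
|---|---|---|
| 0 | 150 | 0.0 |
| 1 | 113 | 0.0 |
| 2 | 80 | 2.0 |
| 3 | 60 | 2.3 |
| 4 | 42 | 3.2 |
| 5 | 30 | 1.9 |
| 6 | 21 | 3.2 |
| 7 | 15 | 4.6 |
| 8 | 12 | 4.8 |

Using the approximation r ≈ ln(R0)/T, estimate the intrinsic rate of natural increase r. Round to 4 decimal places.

lx = nx/n0 = nx/150: 1, 0.75333…, 0.53333…, 0.4, 0.28, 0.2, 0.14, 0.1, 0.08
R0 = Σ lx·mx = 0 + 0 + 1.06667… + 0.92 + 0.896 + 0.38 + 0.448 + 0.46 + 0.384 = 4.554667…
Σ x·lx·mx = 19.357333…; T = 19.357333…/4.554667… = 4.25…
r ≈ ln(R0)/T = ln(4.554667…)/4.25… = 0.356742… → 0.3567

0.3567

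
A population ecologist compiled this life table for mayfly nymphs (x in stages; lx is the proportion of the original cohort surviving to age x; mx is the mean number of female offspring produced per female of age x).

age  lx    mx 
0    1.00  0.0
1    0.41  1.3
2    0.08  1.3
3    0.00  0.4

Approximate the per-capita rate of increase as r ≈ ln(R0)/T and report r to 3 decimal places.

-0.388

R0 = Σ lx·mx = 0 + 0.533 + 0.104 + 0 = 0.637
Σ x·lx·mx = 0.741; T = 0.741/0.637 = 1.16327…
r ≈ ln(R0)/T = ln(0.637)/1.16327… = -0.38769… → -0.388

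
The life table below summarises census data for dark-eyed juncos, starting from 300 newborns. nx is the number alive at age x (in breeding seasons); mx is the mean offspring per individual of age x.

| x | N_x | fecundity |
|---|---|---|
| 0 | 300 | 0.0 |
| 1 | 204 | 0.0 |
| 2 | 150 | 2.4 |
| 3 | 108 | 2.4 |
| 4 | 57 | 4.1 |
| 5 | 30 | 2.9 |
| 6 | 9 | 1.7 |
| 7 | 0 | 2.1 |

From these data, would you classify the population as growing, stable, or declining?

growing

lx = nx/n0 = nx/300: 1, 0.68, 0.5, 0.36, 0.19, 0.1, 0.03, 0
R0 = Σ lx·mx = 0 + 0 + 1.2 + 0.864 + 0.779 + 0.29 + 0.051 + 0 = 3.184
R0 > 1, so the population is growing.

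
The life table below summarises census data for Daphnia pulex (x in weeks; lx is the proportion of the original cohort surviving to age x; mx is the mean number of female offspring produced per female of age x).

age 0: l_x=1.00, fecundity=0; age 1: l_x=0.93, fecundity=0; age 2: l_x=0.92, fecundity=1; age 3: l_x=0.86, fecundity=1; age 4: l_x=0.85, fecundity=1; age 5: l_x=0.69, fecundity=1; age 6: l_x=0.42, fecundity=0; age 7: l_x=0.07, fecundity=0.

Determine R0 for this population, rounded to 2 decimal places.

lx·mx by age: 0, 0, 0.92, 0.86, 0.85, 0.69, 0, 0
R0 = Σ lx·mx = 3.32 → 3.32

3.32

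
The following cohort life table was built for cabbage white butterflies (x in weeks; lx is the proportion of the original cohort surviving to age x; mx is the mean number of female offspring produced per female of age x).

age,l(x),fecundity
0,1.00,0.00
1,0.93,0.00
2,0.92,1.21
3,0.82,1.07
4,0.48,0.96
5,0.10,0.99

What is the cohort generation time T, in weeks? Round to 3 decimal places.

lx·mx: 0, 0, 1.1132, 0.8774, 0.4608, 0.099 → R0 = 2.5504
x·lx·mx: 0, 0, 2.2264, 2.6322, 1.8432, 0.495 → Σ = 7.1968
T = 7.1968 / 2.5504 = 2.821832… → 2.822

2.822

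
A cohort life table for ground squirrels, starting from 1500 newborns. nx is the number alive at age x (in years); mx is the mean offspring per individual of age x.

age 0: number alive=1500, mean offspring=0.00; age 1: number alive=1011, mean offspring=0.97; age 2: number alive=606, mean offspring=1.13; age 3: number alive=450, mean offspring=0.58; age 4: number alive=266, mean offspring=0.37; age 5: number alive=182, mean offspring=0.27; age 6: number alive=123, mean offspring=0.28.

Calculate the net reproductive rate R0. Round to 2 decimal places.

lx = nx/n0 = nx/1500: 1, 0.674, 0.404, 0.3, 0.17733…, 0.12133…, 0.082
lx·mx by age: 0, 0.65378, 0.45652, 0.174, 0.065613…, 0.03276…, 0.02296
R0 = Σ lx·mx = 1.405633… → 1.41

1.41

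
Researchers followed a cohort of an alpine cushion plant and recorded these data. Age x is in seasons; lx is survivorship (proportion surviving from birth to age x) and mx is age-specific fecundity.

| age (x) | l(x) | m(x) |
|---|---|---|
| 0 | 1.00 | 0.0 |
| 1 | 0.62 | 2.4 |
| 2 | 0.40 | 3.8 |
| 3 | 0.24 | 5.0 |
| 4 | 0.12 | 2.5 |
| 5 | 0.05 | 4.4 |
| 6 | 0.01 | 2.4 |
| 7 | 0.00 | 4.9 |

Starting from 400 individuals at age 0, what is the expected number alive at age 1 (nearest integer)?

Expected survivors = N0 · l_1 = 400 × 0.62 = 248 → 248

248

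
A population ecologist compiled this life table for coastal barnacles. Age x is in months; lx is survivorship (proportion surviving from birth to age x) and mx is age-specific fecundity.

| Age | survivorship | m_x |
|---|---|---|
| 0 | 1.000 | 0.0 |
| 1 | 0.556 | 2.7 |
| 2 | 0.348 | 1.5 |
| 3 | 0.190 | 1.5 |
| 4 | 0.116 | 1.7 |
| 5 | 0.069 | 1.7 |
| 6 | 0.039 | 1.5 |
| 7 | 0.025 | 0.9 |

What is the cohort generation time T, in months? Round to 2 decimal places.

1.95

lx·mx: 0, 1.5012, 0.522, 0.285, 0.1972, 0.1173, 0.0585, 0.0225 → R0 = 2.7037
x·lx·mx: 0, 1.5012, 1.044, 0.855, 0.7888, 0.5865, 0.351, 0.1575 → Σ = 5.284
T = 5.284 / 2.7037 = 1.954359… → 1.95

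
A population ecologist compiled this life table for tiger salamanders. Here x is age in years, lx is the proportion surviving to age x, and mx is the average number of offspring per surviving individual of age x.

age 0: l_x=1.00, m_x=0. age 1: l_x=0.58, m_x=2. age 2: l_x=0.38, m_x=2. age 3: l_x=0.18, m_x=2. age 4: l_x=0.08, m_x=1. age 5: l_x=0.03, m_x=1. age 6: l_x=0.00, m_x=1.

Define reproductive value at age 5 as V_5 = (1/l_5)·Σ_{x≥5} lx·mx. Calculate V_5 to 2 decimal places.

1.00

lx·mx for x ≥ 5: 0.03, 0 → sum = 0.03
V_5 = 0.03 / l_5 = 0.03 / 0.03 = 1 → 1.00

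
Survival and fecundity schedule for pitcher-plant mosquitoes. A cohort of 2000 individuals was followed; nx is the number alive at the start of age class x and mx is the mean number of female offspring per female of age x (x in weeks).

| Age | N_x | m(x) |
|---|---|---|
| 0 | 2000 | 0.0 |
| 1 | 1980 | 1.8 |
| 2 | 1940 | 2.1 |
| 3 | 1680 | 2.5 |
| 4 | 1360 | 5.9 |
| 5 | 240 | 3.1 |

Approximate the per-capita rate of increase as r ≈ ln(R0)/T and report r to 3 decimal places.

0.799

lx = nx/n0 = nx/2000: 1, 0.99, 0.97, 0.84, 0.68, 0.12
R0 = Σ lx·mx = 0 + 1.782 + 2.037 + 2.1 + 4.012 + 0.372 = 10.303
Σ x·lx·mx = 30.064; T = 30.064/10.303 = 2.91799…
r ≈ ln(R0)/T = ln(10.303)/2.91799… = 0.79933… → 0.799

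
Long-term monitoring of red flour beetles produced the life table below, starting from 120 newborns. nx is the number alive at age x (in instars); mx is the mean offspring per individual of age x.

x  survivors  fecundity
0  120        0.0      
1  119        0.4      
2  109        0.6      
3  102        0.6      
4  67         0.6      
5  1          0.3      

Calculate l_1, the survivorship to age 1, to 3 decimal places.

0.992

l_1 = n_1/n_0 = 119/120 = 0.991667… → 0.992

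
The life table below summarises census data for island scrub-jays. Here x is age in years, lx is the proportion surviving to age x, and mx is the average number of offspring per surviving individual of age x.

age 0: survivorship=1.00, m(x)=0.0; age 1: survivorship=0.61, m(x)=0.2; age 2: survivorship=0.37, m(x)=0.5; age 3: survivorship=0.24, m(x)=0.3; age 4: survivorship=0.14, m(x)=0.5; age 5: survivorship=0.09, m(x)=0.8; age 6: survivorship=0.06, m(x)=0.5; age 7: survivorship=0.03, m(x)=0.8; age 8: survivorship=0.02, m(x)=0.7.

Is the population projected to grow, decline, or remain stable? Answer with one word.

R0 = Σ lx·mx = 0 + 0.122 + 0.185 + 0.072 + 0.07 + 0.072 + 0.03 + 0.024 + 0.014 = 0.589
R0 < 1, so the population is declining.

declining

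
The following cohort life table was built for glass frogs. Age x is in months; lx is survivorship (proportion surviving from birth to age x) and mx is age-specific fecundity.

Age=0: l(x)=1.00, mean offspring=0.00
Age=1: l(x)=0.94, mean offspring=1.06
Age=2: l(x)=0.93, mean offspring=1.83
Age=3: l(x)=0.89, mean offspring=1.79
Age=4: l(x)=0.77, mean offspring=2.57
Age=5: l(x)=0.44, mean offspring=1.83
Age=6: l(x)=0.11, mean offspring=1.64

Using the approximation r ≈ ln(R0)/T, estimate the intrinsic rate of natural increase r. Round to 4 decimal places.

0.6476

R0 = Σ lx·mx = 0 + 0.9964 + 1.7019 + 1.5931 + 1.9789 + 0.8052 + 0.1804 = 7.2559
Σ x·lx·mx = 22.2035; T = 22.2035/7.2559 = 3.06006…
r ≈ ln(R0)/T = ln(7.2559)/3.06006… = 0.647639… → 0.6476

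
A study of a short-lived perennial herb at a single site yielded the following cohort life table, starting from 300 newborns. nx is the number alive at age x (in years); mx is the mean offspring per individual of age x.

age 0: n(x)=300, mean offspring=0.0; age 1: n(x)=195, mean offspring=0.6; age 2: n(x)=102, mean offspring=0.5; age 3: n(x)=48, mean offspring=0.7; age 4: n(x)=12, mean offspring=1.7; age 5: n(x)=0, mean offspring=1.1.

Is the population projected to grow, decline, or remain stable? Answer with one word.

declining

lx = nx/n0 = nx/300: 1, 0.65, 0.34, 0.16, 0.04, 0
R0 = Σ lx·mx = 0 + 0.39 + 0.17 + 0.112 + 0.068 + 0 = 0.74
R0 < 1, so the population is declining.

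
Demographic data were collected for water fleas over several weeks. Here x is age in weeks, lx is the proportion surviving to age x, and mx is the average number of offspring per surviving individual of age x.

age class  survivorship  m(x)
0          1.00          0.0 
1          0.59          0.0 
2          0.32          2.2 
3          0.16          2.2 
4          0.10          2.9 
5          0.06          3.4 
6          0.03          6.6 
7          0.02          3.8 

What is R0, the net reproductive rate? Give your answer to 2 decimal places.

1.82

lx·mx by age: 0, 0, 0.704, 0.352, 0.29, 0.204, 0.198, 0.076
R0 = Σ lx·mx = 1.824 → 1.82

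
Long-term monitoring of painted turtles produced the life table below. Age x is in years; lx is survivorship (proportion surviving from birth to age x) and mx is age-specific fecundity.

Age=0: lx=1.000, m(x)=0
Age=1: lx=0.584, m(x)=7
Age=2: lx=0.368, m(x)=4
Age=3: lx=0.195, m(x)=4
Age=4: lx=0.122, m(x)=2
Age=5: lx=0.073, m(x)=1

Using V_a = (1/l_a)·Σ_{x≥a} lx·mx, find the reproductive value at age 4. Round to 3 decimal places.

lx·mx for x ≥ 4: 0.244, 0.073 → sum = 0.317
V_4 = 0.317 / l_4 = 0.317 / 0.122 = 2.598361… → 2.598

2.598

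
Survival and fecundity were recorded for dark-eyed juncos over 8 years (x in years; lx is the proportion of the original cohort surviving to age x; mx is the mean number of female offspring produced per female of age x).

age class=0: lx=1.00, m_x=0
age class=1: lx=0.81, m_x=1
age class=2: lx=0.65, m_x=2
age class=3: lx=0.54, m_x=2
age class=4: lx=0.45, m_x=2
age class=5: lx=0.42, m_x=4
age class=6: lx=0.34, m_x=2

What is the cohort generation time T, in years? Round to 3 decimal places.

lx·mx: 0, 0.81, 1.3, 1.08, 0.9, 1.68, 0.68 → R0 = 6.45
x·lx·mx: 0, 0.81, 2.6, 3.24, 3.6, 8.4, 4.08 → Σ = 22.73
T = 22.73 / 6.45 = 3.524031… → 3.524

3.524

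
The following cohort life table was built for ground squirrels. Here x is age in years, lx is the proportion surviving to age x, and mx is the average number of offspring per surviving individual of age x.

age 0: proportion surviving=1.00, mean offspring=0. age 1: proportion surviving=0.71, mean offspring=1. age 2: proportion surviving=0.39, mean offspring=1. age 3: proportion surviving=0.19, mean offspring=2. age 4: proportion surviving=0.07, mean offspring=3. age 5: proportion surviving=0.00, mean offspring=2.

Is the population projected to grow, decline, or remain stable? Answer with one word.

growing

R0 = Σ lx·mx = 0 + 0.71 + 0.39 + 0.38 + 0.21 + 0 = 1.69
R0 > 1, so the population is growing.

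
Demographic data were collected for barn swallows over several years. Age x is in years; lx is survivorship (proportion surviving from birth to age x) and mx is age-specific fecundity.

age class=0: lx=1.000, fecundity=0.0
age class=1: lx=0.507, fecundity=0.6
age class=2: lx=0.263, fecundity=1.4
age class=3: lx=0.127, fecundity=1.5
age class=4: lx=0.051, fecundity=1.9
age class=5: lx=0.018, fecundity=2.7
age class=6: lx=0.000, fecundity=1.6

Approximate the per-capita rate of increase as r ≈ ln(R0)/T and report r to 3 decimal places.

0.004

R0 = Σ lx·mx = 0 + 0.3042 + 0.3682 + 0.1905 + 0.0969 + 0.0486 + 0 = 1.0084
Σ x·lx·mx = 2.2427; T = 2.2427/1.0084 = 2.22402…
r ≈ ln(R0)/T = ln(1.0084)/2.22402… = 0.00376… → 0.004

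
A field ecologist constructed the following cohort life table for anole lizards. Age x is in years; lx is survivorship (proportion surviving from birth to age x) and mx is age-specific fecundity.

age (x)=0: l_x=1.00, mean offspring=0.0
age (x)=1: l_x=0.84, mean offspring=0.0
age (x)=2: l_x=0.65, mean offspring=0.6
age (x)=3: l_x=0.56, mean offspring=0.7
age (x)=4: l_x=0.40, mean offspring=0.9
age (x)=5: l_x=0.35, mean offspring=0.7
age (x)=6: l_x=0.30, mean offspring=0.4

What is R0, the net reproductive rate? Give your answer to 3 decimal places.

lx·mx by age: 0, 0, 0.39, 0.392, 0.36, 0.245, 0.12
R0 = Σ lx·mx = 1.507 → 1.507

1.507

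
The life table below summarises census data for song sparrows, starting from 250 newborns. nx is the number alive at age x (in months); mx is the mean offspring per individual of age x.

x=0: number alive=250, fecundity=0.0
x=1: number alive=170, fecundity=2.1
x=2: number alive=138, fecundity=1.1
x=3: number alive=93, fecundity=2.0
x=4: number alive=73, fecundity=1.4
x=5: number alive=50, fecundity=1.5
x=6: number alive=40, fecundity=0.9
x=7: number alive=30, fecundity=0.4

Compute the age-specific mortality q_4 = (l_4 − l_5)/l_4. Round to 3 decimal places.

lx = nx/n0 = nx/250: 1, 0.68, 0.552, 0.372, 0.292, 0.2, 0.16, 0.12
q_4 = (l_4 − l_5) / l_4 = (0.292 − 0.2) / 0.292
     = 0.092 / 0.292 = 0.315068… → 0.315

0.315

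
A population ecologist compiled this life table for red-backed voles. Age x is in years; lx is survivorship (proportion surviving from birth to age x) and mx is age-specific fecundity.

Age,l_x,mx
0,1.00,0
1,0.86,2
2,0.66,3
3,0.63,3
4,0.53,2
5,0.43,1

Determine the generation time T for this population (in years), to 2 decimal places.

lx·mx: 0, 1.72, 1.98, 1.89, 1.06, 0.43 → R0 = 7.08
x·lx·mx: 0, 1.72, 3.96, 5.67, 4.24, 2.15 → Σ = 17.74
T = 17.74 / 7.08 = 2.50565… → 2.51

2.51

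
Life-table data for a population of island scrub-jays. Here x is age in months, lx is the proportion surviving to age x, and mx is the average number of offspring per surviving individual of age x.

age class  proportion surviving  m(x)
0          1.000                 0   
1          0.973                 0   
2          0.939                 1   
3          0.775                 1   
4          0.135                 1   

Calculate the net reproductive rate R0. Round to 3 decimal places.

lx·mx by age: 0, 0, 0.939, 0.775, 0.135
R0 = Σ lx·mx = 1.849 → 1.849

1.849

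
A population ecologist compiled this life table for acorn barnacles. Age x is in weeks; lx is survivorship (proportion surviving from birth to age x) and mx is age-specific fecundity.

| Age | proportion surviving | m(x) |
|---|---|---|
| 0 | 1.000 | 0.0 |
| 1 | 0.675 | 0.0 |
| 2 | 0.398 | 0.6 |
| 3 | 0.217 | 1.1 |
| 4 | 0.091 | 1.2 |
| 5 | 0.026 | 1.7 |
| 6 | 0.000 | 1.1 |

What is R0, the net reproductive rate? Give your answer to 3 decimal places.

0.631

lx·mx by age: 0, 0, 0.2388, 0.2387, 0.1092, 0.0442, 0
R0 = Σ lx·mx = 0.6309 → 0.631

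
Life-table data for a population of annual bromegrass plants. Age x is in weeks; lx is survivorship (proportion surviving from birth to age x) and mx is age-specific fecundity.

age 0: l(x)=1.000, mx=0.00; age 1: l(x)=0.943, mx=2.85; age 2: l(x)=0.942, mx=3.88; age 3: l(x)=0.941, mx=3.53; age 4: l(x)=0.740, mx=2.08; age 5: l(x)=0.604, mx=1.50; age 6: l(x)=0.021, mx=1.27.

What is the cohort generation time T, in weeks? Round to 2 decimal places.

lx·mx: 0, 2.68755, 3.65496, 3.32173, 1.5392, 0.906, 0.02667 → R0 = 12.13611
x·lx·mx: 0, 2.68755, 7.30992, 9.96519, 6.1568, 4.53, 0.16002 → Σ = 30.80948
T = 30.80948 / 12.13611 = 2.538662… → 2.54

2.54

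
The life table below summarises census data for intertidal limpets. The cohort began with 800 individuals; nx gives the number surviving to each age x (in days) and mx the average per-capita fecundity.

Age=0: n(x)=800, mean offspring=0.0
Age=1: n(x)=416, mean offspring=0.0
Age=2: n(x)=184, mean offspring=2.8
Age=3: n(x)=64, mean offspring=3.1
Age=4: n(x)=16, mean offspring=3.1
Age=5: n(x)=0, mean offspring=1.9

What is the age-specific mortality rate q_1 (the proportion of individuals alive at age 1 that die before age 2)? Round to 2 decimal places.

0.56

lx = nx/n0 = nx/800: 1, 0.52, 0.23, 0.08, 0.02, 0
q_1 = (l_1 − l_2) / l_1 = (0.52 − 0.23) / 0.52
     = 0.29 / 0.52 = 0.557692… → 0.56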